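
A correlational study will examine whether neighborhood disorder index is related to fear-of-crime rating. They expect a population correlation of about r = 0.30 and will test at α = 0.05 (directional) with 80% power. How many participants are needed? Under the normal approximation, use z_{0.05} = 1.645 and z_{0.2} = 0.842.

n = 68

Fisher's z: C = ½·ln((1+r)/(1−r)) = ½·ln(1.8571) = 0.3095.
n = ((z_{α} + z_β)/C)² + 3.
(1.645 + 0.842) / 0.3095 = 2.487 / 0.3095 = 8.036.
n = 8.036² + 3 = 64.57 + 3 = 67.6.
Round up.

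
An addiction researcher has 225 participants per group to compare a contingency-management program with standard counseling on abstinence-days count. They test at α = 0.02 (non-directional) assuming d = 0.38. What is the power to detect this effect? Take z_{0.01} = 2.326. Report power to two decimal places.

For two equal groups, power = Φ(d·√(n/2) − z_{α/2}).
d·√(n/2) = 0.38 × √(225/2) = 0.38 × 10.607 = 4.031.
z_β = 4.031 − 2.326 = 1.705.
Power = Φ(1.705) = 0.956.

power ≈ 0.96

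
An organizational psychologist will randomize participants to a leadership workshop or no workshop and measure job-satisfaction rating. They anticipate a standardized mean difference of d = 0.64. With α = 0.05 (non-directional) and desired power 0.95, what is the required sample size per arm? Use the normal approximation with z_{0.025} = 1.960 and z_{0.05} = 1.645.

n = 64 per group

For two independent groups with equal n: n = 2·((z_{α/2} + z_β) / d)².
z_{α/2} + z_β = 1.960 + 1.645 = 3.605.
n = 2 × (3.605 / 0.64)² = 2 × 5.633² = 2 × 31.73 = 63.5.
Round up to the next whole participant.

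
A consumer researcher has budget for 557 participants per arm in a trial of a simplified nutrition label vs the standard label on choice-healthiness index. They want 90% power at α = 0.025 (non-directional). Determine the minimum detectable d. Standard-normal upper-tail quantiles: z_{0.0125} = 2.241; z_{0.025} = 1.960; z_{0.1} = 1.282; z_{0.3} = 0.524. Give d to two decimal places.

d_min ≈ 0.21

For two independent groups of n = 557 each: d_min = (z_{α/2} + z_β)·√(2/n).
z-sum = 2.241 + 1.282 = 3.523.
d_min = 3.523 × √(2/557) = 3.523 × 0.0599 = 0.211.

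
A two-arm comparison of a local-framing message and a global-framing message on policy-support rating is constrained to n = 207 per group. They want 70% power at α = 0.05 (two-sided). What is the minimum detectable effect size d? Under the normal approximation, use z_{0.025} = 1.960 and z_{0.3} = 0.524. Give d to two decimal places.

d_min ≈ 0.24

For two independent groups of n = 207 each: d_min = (z_{α/2} + z_β)·√(2/n).
z-sum = 1.960 + 0.524 = 2.484.
d_min = 2.484 × √(2/207) = 2.484 × 0.0983 = 0.244.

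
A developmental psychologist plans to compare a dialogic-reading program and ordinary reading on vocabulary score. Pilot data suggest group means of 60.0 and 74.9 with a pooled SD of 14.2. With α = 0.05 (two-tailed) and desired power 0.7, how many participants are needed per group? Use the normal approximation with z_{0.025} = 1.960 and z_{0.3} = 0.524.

n = 12 per group

Cohen's d = |M₁ − M₂| / SD_pooled = |60.0 − 74.9| / 14.2 = 14.9 / 14.2 = 1.049.
For two independent groups with equal n: n = 2·((z_{α/2} + z_β) / d)².
z_{α/2} + z_β = 1.960 + 0.524 = 2.484.
n = 2 × (2.484 / 1.049)² = 2 × 2.368² = 2 × 5.61 = 11.2.
Round up to the next whole participant.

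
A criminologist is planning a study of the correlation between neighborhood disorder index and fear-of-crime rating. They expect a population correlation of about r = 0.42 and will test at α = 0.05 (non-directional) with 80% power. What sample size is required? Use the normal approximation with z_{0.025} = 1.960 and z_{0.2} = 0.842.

Fisher's z: C = ½·ln((1+r)/(1−r)) = ½·ln(2.4483) = 0.4477.
n = ((z_{α/2} + z_β)/C)² + 3.
(1.960 + 0.842) / 0.4477 = 2.802 / 0.4477 = 6.259.
n = 6.259² + 3 = 39.17 + 3 = 42.2.
Round up.

n = 43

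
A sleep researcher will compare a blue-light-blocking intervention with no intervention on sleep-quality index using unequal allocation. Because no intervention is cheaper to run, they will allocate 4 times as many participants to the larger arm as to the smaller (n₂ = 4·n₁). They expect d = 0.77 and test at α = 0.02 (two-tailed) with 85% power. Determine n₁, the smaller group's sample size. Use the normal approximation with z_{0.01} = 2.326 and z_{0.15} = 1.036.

n₁ = 24

With allocation ratio k = n₂/n₁ = 4, Var(x̄₁−x̄₂) = σ²(1/n₁ + 1/(k·n₁)) = σ²·(k+1)/(k·n₁).
So n₁ = (1 + 1/k)·((z_{α/2} + z_β)/d)² = 1.250 × (3.362/0.77)².
n₁ = 1.250 × 19.06 = 23.8.
Round up: n₁ = 24, giving n₂ = 4 × 24 = 96.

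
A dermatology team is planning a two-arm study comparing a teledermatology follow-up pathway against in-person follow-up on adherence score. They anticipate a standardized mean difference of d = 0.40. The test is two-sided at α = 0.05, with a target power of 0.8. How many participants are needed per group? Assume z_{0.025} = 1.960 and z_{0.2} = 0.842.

For two independent groups with equal n: n = 2·((z_{α/2} + z_β) / d)².
z_{α/2} + z_β = 1.960 + 0.842 = 2.802.
n = 2 × (2.802 / 0.40)² = 2 × 7.005² = 2 × 49.07 = 98.1.
Round up to the next whole participant.

n = 99 per group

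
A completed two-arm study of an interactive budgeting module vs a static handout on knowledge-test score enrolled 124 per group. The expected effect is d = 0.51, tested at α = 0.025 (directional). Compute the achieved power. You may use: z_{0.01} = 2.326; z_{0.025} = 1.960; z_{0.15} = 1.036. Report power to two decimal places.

power ≈ 0.98

For two equal groups, power = Φ(d·√(n/2) − z_{α}).
d·√(n/2) = 0.51 × √(124/2) = 0.51 × 7.874 = 4.016.
z_β = 4.016 − 1.960 = 2.056.
Power = Φ(2.056) = 0.980.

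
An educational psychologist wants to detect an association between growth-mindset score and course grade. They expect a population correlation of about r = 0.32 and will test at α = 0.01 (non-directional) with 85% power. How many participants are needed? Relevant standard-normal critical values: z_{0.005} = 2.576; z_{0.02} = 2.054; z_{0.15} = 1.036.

n = 122

Fisher's z: C = ½·ln((1+r)/(1−r)) = ½·ln(1.9412) = 0.3316.
n = ((z_{α/2} + z_β)/C)² + 3.
(2.576 + 1.036) / 0.3316 = 3.612 / 0.3316 = 10.893.
n = 10.893² + 3 = 118.65 + 3 = 121.6.
Round up.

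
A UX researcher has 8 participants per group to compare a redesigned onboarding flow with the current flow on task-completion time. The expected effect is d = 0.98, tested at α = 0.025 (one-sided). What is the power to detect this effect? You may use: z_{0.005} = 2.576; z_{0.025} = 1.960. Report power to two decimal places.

For two equal groups, power = Φ(d·√(n/2) − z_{α}).
d·√(n/2) = 0.98 × √(8/2) = 0.98 × 2.000 = 1.960.
z_β = 1.960 − 1.960 = 0.000.
Power = Φ(0.000) = 0.500.

power ≈ 0.50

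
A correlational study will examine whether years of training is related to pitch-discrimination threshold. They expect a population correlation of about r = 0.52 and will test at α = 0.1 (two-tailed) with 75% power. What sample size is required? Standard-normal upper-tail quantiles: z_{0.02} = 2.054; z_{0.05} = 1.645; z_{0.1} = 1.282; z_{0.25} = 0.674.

n = 20

Fisher's z: C = ½·ln((1+r)/(1−r)) = ½·ln(3.1667) = 0.5763.
n = ((z_{α/2} + z_β)/C)² + 3.
(1.645 + 0.674) / 0.5763 = 2.319 / 0.5763 = 4.024.
n = 4.024² + 3 = 16.19 + 3 = 19.2.
Round up.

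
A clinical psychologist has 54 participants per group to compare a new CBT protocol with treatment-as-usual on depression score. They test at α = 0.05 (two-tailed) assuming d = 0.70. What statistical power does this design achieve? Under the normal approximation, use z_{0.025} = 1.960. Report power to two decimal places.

power ≈ 0.95

For two equal groups, power = Φ(d·√(n/2) − z_{α/2}).
d·√(n/2) = 0.70 × √(54/2) = 0.70 × 5.196 = 3.637.
z_β = 3.637 − 1.960 = 1.677.
Power = Φ(1.677) = 0.953.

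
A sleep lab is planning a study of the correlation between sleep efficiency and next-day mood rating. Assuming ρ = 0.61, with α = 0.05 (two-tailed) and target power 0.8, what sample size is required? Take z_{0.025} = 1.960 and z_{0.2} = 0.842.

Fisher's z: C = ½·ln((1+r)/(1−r)) = ½·ln(4.1282) = 0.7089.
n = ((z_{α/2} + z_β)/C)² + 3.
(1.960 + 0.842) / 0.7089 = 2.802 / 0.7089 = 3.953.
n = 3.953² + 3 = 15.62 + 3 = 18.6.
Round up.

n = 19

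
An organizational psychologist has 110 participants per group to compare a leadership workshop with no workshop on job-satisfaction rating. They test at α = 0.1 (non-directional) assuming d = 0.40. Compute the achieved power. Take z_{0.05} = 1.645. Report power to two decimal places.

For two equal groups, power = Φ(d·√(n/2) − z_{α/2}).
d·√(n/2) = 0.40 × √(110/2) = 0.40 × 7.416 = 2.966.
z_β = 2.966 − 1.645 = 1.321.
Power = Φ(1.321) = 0.907.

power ≈ 0.91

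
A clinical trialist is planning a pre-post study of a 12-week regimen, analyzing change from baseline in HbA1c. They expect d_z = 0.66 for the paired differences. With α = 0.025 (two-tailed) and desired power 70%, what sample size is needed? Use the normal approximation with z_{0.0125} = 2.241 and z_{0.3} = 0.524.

n = 18 pairs

For a paired (one-sample on differences) test: n = ((z_{α/2} + z_β) / d)².
z_{α/2} + z_β = 2.241 + 0.524 = 2.765.
n = (2.765 / 0.66)² = 4.189² = 17.55.
Round up.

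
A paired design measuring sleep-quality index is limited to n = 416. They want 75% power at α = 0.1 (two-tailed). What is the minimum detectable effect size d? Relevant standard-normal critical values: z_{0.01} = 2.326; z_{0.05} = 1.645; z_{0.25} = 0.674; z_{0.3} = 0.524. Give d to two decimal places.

For a single sample (or paired design) of n = 416: d_min = (z_{α/2} + z_β)/√n.
z-sum = 1.645 + 0.674 = 2.319.
d_min = 2.319 / √416 = 2.319 / 20.396 = 0.114.

d_min ≈ 0.11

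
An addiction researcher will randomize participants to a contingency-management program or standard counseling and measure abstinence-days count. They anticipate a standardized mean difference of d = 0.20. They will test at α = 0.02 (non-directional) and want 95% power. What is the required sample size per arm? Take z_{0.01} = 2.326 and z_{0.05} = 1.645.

n = 789 per group

For two independent groups with equal n: n = 2·((z_{α/2} + z_β) / d)².
z_{α/2} + z_β = 2.326 + 1.645 = 3.971.
n = 2 × (3.971 / 0.20)² = 2 × 19.855² = 2 × 394.22 = 788.4.
Round up to the next whole participant.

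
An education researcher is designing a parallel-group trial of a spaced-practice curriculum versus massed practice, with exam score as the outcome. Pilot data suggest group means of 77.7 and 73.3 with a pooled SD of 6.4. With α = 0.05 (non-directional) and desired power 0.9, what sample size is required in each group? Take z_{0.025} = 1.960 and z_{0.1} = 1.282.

Cohen's d = |M₁ − M₂| / SD_pooled = |77.7 − 73.3| / 6.4 = 4.4 / 6.4 = 0.688.
For two independent groups with equal n: n = 2·((z_{α/2} + z_β) / d)².
z_{α/2} + z_β = 1.960 + 1.282 = 3.242.
n = 2 × (3.242 / 0.688)² = 2 × 4.712² = 2 × 22.20 = 44.4.
Round up to the next whole participant.

n = 45 per group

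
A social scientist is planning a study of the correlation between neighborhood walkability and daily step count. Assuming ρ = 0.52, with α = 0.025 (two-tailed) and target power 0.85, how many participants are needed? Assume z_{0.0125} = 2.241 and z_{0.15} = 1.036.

n = 36

Fisher's z: C = ½·ln((1+r)/(1−r)) = ½·ln(3.1667) = 0.5763.
n = ((z_{α/2} + z_β)/C)² + 3.
(2.241 + 1.036) / 0.5763 = 3.277 / 0.5763 = 5.686.
n = 5.686² + 3 = 32.33 + 3 = 35.3.
Round up.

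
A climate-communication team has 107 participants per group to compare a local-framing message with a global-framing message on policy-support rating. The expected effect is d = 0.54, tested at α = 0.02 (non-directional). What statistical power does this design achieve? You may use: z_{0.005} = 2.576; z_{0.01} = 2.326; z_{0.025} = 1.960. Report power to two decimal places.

For two equal groups, power = Φ(d·√(n/2) − z_{α/2}).
d·√(n/2) = 0.54 × √(107/2) = 0.54 × 7.314 = 3.950.
z_β = 3.950 − 2.326 = 1.624.
Power = Φ(1.624) = 0.948.

power ≈ 0.95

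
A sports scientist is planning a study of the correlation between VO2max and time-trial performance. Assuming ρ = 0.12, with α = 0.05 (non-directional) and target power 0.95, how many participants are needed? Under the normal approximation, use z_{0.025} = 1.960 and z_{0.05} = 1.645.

n = 897

Fisher's z: C = ½·ln((1+r)/(1−r)) = ½·ln(1.2727) = 0.1206.
n = ((z_{α/2} + z_β)/C)² + 3.
(1.960 + 1.645) / 0.1206 = 3.605 / 0.1206 = 29.892.
n = 29.892² + 3 = 893.54 + 3 = 896.5.
Round up.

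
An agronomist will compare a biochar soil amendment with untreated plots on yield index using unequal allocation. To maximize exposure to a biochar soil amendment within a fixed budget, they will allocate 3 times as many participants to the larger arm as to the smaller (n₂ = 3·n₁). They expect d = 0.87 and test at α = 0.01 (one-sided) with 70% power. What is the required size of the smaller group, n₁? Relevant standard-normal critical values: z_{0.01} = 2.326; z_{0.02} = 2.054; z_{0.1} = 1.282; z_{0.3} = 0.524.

With allocation ratio k = n₂/n₁ = 3, Var(x̄₁−x̄₂) = σ²(1/n₁ + 1/(k·n₁)) = σ²·(k+1)/(k·n₁).
So n₁ = (1 + 1/k)·((z_{α} + z_β)/d)² = 1.333 × (2.850/0.87)².
n₁ = 1.333 × 10.73 = 14.3.
Round up: n₁ = 15, giving n₂ = 3 × 15 = 45.

n₁ = 15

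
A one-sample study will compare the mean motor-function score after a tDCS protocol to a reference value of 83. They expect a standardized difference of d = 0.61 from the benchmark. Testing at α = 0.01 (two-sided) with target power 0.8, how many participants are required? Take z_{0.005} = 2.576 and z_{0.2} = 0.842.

For a one-sample test: n = ((z_{α/2} + z_β) / d)².
z_{α/2} + z_β = 2.576 + 0.842 = 3.418.
n = (3.418 / 0.61)² = 5.603² = 31.40.
Round up.

n = 32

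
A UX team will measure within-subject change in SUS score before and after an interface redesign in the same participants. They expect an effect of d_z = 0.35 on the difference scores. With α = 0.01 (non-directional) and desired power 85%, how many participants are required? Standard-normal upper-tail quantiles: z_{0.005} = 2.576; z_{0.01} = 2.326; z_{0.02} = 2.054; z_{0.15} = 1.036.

For a paired (one-sample on differences) test: n = ((z_{α/2} + z_β) / d)².
z_{α/2} + z_β = 2.576 + 1.036 = 3.612.
n = (3.612 / 0.35)² = 10.320² = 106.50.
Round up.

n = 107 pairs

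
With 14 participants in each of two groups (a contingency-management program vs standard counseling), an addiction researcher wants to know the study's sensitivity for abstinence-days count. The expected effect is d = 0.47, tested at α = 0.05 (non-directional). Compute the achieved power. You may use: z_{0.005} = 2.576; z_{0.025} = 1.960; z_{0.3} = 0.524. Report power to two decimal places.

For two equal groups, power = Φ(d·√(n/2) − z_{α/2}).
d·√(n/2) = 0.47 × √(14/2) = 0.47 × 2.646 = 1.244.
z_β = 1.244 − 1.960 = -0.716.
Power = Φ(-0.716) = 0.237.

power ≈ 0.24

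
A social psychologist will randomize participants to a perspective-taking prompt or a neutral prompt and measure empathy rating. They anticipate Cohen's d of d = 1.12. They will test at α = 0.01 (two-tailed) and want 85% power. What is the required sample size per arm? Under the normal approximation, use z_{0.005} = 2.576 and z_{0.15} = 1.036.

For two independent groups with equal n: n = 2·((z_{α/2} + z_β) / d)².
z_{α/2} + z_β = 2.576 + 1.036 = 3.612.
n = 2 × (3.612 / 1.12)² = 2 × 3.225² = 2 × 10.40 = 20.8.
Round up to the next whole participant.

n = 21 per group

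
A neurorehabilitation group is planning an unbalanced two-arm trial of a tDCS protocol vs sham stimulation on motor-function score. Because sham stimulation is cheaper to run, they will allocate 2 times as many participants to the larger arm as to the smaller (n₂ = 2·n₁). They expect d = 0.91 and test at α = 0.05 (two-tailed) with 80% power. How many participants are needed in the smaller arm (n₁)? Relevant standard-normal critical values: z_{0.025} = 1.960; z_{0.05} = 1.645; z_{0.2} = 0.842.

With allocation ratio k = n₂/n₁ = 2, Var(x̄₁−x̄₂) = σ²(1/n₁ + 1/(k·n₁)) = σ²·(k+1)/(k·n₁).
So n₁ = (1 + 1/k)·((z_{α/2} + z_β)/d)² = 1.500 × (2.802/0.91)².
n₁ = 1.500 × 9.48 = 14.2.
Round up: n₁ = 15, giving n₂ = 2 × 15 = 30.

n₁ = 15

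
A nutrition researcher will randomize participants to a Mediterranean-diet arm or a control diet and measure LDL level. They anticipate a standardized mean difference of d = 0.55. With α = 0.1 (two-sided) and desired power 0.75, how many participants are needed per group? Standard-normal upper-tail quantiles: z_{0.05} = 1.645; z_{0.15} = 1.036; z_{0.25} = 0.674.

n = 36 per group

For two independent groups with equal n: n = 2·((z_{α/2} + z_β) / d)².
z_{α/2} + z_β = 1.645 + 0.674 = 2.319.
n = 2 × (2.319 / 0.55)² = 2 × 4.216² = 2 × 17.78 = 35.6.
Round up to the next whole participant.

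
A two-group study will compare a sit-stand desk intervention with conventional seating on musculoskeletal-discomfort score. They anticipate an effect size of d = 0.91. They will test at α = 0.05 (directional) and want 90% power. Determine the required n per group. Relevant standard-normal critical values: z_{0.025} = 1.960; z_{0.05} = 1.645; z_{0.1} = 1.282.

n = 21 per group

For two independent groups with equal n: n = 2·((z_{α} + z_β) / d)².
z_{α} + z_β = 1.645 + 1.282 = 2.927.
n = 2 × (2.927 / 0.91)² = 2 × 3.216² = 2 × 10.35 = 20.7.
Round up to the next whole participant.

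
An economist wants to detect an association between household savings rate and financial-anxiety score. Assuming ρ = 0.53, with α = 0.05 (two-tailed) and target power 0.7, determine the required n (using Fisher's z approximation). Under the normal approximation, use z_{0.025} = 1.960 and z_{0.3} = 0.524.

n = 21

Fisher's z: C = ½·ln((1+r)/(1−r)) = ½·ln(3.2553) = 0.5901.
n = ((z_{α/2} + z_β)/C)² + 3.
(1.960 + 0.524) / 0.5901 = 2.484 / 0.5901 = 4.209.
n = 4.209² + 3 = 17.72 + 3 = 20.7.
Round up.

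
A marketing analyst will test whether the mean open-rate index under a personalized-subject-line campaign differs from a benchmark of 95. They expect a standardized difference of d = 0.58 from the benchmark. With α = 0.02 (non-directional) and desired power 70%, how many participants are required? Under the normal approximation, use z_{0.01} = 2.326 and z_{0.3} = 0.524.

n = 25

For a one-sample test: n = ((z_{α/2} + z_β) / d)².
z_{α/2} + z_β = 2.326 + 0.524 = 2.850.
n = (2.850 / 0.58)² = 4.914² = 24.15.
Round up.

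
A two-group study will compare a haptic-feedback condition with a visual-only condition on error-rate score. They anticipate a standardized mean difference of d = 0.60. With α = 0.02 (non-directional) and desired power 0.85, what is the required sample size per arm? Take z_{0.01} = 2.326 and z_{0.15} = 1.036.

n = 63 per group

For two independent groups with equal n: n = 2·((z_{α/2} + z_β) / d)².
z_{α/2} + z_β = 2.326 + 1.036 = 3.362.
n = 2 × (3.362 / 0.60)² = 2 × 5.603² = 2 × 31.40 = 62.8.
Round up to the next whole participant.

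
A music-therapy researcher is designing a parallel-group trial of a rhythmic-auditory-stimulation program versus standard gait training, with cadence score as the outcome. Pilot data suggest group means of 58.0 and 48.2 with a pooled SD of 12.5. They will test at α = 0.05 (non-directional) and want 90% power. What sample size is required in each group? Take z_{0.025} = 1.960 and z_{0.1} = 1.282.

n = 35 per group

Cohen's d = |M₁ − M₂| / SD_pooled = |58.0 − 48.2| / 12.5 = 9.8 / 12.5 = 0.784.
For two independent groups with equal n: n = 2·((z_{α/2} + z_β) / d)².
z_{α/2} + z_β = 1.960 + 1.282 = 3.242.
n = 2 × (3.242 / 0.784)² = 2 × 4.135² = 2 × 17.10 = 34.2.
Round up to the next whole participant.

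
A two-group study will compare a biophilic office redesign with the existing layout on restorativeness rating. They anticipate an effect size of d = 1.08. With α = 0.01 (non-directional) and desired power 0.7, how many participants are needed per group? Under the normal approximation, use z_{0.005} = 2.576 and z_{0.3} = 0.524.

For two independent groups with equal n: n = 2·((z_{α/2} + z_β) / d)².
z_{α/2} + z_β = 2.576 + 0.524 = 3.100.
n = 2 × (3.100 / 1.08)² = 2 × 2.870² = 2 × 8.24 = 16.5.
Round up to the next whole participant.

n = 17 per group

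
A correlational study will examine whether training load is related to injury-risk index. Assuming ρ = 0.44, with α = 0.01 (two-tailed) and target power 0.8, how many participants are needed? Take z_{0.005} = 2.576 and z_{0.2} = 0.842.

Fisher's z: C = ½·ln((1+r)/(1−r)) = ½·ln(2.5714) = 0.4722.
n = ((z_{α/2} + z_β)/C)² + 3.
(2.576 + 0.842) / 0.4722 = 3.418 / 0.4722 = 7.238.
n = 7.238² + 3 = 52.40 + 3 = 55.4.
Round up.

n = 56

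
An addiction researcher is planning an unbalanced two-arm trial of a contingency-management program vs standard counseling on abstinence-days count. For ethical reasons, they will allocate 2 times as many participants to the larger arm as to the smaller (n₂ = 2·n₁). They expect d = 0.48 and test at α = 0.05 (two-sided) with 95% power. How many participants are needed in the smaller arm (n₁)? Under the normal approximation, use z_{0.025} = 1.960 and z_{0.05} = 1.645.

n₁ = 85

With allocation ratio k = n₂/n₁ = 2, Var(x̄₁−x̄₂) = σ²(1/n₁ + 1/(k·n₁)) = σ²·(k+1)/(k·n₁).
So n₁ = (1 + 1/k)·((z_{α/2} + z_β)/d)² = 1.500 × (3.605/0.48)².
n₁ = 1.500 × 56.41 = 84.6.
Round up: n₁ = 85, giving n₂ = 2 × 85 = 170.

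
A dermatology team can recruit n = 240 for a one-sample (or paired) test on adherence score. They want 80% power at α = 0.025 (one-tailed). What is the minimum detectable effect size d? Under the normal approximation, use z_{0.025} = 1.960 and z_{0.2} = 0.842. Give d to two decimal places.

d_min ≈ 0.18

For a single sample (or paired design) of n = 240: d_min = (z_{α} + z_β)/√n.
z-sum = 1.960 + 0.842 = 2.802.
d_min = 2.802 / √240 = 2.802 / 15.492 = 0.181.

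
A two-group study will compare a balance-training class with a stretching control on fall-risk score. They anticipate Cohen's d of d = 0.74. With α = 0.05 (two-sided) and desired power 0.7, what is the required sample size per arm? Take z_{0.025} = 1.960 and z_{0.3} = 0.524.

For two independent groups with equal n: n = 2·((z_{α/2} + z_β) / d)².
z_{α/2} + z_β = 1.960 + 0.524 = 2.484.
n = 2 × (2.484 / 0.74)² = 2 × 3.357² = 2 × 11.27 = 22.5.
Round up to the next whole participant.

n = 23 per group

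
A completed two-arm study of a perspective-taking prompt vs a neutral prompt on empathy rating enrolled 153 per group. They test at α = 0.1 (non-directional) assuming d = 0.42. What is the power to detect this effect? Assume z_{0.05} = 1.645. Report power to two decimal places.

For two equal groups, power = Φ(d·√(n/2) − z_{α/2}).
d·√(n/2) = 0.42 × √(153/2) = 0.42 × 8.746 = 3.673.
z_β = 3.673 − 1.645 = 2.028.
Power = Φ(2.028) = 0.979.

power ≈ 0.98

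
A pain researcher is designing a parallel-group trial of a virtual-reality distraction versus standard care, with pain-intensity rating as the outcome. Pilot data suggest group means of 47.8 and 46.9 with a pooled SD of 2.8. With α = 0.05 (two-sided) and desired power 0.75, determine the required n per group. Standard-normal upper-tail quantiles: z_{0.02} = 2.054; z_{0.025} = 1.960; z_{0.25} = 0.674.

n = 135 per group

Cohen's d = |M₁ − M₂| / SD_pooled = |47.8 − 46.9| / 2.8 = 0.9 / 2.8 = 0.321.
For two independent groups with equal n: n = 2·((z_{α/2} + z_β) / d)².
z_{α/2} + z_β = 1.960 + 0.674 = 2.634.
n = 2 × (2.634 / 0.321)² = 2 × 8.206² = 2 × 67.33 = 134.7.
Round up to the next whole participant.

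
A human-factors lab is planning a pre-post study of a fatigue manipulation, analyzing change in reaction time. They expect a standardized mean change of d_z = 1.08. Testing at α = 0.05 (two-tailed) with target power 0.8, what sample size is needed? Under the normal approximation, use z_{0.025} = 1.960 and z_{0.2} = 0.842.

For a paired (one-sample on differences) test: n = ((z_{α/2} + z_β) / d)².
z_{α/2} + z_β = 1.960 + 0.842 = 2.802.
n = (2.802 / 1.08)² = 2.594² = 6.73.
Round up.

n = 7 pairs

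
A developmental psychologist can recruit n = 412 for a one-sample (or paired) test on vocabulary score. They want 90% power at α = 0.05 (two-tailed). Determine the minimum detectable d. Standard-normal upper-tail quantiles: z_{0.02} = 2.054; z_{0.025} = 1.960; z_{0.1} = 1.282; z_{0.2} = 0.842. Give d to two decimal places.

For a single sample (or paired design) of n = 412: d_min = (z_{α/2} + z_β)/√n.
z-sum = 1.960 + 1.282 = 3.242.
d_min = 3.242 / √412 = 3.242 / 20.298 = 0.160.

d_min ≈ 0.16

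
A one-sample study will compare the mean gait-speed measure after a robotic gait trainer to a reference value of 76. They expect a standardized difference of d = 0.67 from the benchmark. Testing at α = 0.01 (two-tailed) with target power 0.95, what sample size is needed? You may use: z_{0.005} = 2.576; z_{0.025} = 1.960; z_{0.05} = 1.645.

n = 40

For a one-sample test: n = ((z_{α/2} + z_β) / d)².
z_{α/2} + z_β = 2.576 + 1.645 = 4.221.
n = (4.221 / 0.67)² = 6.300² = 39.69.
Round up.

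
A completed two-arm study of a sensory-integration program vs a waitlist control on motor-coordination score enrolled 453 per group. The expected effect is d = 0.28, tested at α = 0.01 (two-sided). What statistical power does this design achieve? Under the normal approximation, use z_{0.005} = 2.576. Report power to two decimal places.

power ≈ 0.95

For two equal groups, power = Φ(d·√(n/2) − z_{α/2}).
d·√(n/2) = 0.28 × √(453/2) = 0.28 × 15.050 = 4.214.
z_β = 4.214 − 2.576 = 1.638.
Power = Φ(1.638) = 0.949.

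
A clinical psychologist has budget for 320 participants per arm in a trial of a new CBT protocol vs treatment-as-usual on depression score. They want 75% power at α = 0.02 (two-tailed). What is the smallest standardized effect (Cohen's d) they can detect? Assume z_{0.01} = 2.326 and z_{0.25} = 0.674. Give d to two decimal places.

For two independent groups of n = 320 each: d_min = (z_{α/2} + z_β)·√(2/n).
z-sum = 2.326 + 0.674 = 3.000.
d_min = 3.000 × √(2/320) = 3.000 × 0.0791 = 0.237.

d_min ≈ 0.24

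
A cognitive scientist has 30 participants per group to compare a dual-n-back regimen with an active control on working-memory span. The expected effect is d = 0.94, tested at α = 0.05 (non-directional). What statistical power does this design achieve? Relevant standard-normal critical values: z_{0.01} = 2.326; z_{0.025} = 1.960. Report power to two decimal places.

power ≈ 0.95

For two equal groups, power = Φ(d·√(n/2) − z_{α/2}).
d·√(n/2) = 0.94 × √(30/2) = 0.94 × 3.873 = 3.641.
z_β = 3.641 − 1.960 = 1.681.
Power = Φ(1.681) = 0.954.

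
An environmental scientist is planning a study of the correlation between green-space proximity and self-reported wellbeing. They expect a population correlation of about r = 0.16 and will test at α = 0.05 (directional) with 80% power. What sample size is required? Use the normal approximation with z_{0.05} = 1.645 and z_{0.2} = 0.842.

Fisher's z: C = ½·ln((1+r)/(1−r)) = ½·ln(1.3810) = 0.1614.
n = ((z_{α} + z_β)/C)² + 3.
(1.645 + 0.842) / 0.1614 = 2.487 / 0.1614 = 15.409.
n = 15.409² + 3 = 237.43 + 3 = 240.4.
Round up.

n = 241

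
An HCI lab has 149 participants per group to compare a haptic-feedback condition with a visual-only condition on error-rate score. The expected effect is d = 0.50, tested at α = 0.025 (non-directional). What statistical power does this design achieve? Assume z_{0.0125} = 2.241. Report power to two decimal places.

power ≈ 0.98

For two equal groups, power = Φ(d·√(n/2) − z_{α/2}).
d·√(n/2) = 0.50 × √(149/2) = 0.50 × 8.631 = 4.316.
z_β = 4.316 − 2.241 = 2.075.
Power = Φ(2.075) = 0.981.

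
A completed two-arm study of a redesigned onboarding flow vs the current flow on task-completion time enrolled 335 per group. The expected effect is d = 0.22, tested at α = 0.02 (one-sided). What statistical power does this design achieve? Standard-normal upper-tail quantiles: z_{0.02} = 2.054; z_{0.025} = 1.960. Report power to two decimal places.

power ≈ 0.79

For two equal groups, power = Φ(d·√(n/2) − z_{α}).
d·√(n/2) = 0.22 × √(335/2) = 0.22 × 12.942 = 2.847.
z_β = 2.847 − 2.054 = 0.793.
Power = Φ(0.793) = 0.786.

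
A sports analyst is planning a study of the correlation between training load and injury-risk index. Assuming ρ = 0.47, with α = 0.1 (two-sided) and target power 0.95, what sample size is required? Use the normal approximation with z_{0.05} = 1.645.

Fisher's z: C = ½·ln((1+r)/(1−r)) = ½·ln(2.7736) = 0.5101.
n = ((z_{α/2} + z_β)/C)² + 3.
(1.645 + 1.645) / 0.5101 = 3.290 / 0.5101 = 6.450.
n = 6.450² + 3 = 41.60 + 3 = 44.6.
Round up.

n = 45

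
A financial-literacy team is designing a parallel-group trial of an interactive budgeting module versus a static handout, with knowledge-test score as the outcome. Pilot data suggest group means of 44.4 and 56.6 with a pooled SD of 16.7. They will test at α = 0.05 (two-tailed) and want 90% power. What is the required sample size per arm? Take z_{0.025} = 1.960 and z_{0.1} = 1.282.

n = 40 per group

Cohen's d = |M₁ − M₂| / SD_pooled = |44.4 − 56.6| / 16.7 = 12.2 / 16.7 = 0.731.
For two independent groups with equal n: n = 2·((z_{α/2} + z_β) / d)².
z_{α/2} + z_β = 1.960 + 1.282 = 3.242.
n = 2 × (3.242 / 0.731)² = 2 × 4.435² = 2 × 19.67 = 39.3.
Round up to the next whole participant.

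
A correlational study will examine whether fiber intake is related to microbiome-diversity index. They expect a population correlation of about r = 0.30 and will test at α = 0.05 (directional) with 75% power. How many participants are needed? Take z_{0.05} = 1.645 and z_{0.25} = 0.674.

Fisher's z: C = ½·ln((1+r)/(1−r)) = ½·ln(1.8571) = 0.3095.
n = ((z_{α} + z_β)/C)² + 3.
(1.645 + 0.674) / 0.3095 = 2.319 / 0.3095 = 7.493.
n = 7.493² + 3 = 56.14 + 3 = 59.1.
Round up.

n = 60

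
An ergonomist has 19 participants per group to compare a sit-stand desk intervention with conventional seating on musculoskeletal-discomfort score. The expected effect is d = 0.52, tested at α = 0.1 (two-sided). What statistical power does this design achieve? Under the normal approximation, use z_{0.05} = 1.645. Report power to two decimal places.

power ≈ 0.48

For two equal groups, power = Φ(d·√(n/2) − z_{α/2}).
d·√(n/2) = 0.52 × √(19/2) = 0.52 × 3.082 = 1.603.
z_β = 1.603 − 1.645 = -0.042.
Power = Φ(-0.042) = 0.483.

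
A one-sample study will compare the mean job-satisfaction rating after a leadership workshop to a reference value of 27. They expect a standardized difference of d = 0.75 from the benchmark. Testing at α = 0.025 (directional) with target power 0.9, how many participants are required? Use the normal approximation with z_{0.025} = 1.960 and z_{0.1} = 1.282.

For a one-sample test: n = ((z_{α} + z_β) / d)².
z_{α} + z_β = 1.960 + 1.282 = 3.242.
n = (3.242 / 0.75)² = 4.323² = 18.69.
Round up.

n = 19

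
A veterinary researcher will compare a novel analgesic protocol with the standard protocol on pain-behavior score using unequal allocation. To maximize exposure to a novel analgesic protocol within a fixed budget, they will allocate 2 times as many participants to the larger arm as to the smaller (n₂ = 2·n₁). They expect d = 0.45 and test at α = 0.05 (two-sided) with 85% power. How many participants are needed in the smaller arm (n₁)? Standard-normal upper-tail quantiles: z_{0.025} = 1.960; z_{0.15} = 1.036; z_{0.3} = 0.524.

n₁ = 67

With allocation ratio k = n₂/n₁ = 2, Var(x̄₁−x̄₂) = σ²(1/n₁ + 1/(k·n₁)) = σ²·(k+1)/(k·n₁).
So n₁ = (1 + 1/k)·((z_{α/2} + z_β)/d)² = 1.500 × (2.996/0.45)².
n₁ = 1.500 × 44.33 = 66.5.
Round up: n₁ = 67, giving n₂ = 2 × 67 = 134.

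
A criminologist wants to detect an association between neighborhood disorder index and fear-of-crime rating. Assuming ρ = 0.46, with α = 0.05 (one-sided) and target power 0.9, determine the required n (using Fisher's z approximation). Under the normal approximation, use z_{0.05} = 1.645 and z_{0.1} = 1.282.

Fisher's z: C = ½·ln((1+r)/(1−r)) = ½·ln(2.7037) = 0.4973.
n = ((z_{α} + z_β)/C)² + 3.
(1.645 + 1.282) / 0.4973 = 2.927 / 0.4973 = 5.886.
n = 5.886² + 3 = 34.64 + 3 = 37.6.
Round up.

n = 38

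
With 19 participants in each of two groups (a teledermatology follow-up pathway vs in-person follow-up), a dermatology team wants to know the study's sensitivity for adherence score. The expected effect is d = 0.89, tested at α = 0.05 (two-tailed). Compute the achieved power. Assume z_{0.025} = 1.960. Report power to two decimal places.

power ≈ 0.78

For two equal groups, power = Φ(d·√(n/2) − z_{α/2}).
d·√(n/2) = 0.89 × √(19/2) = 0.89 × 3.082 = 2.743.
z_β = 2.743 − 1.960 = 0.783.
Power = Φ(0.783) = 0.783.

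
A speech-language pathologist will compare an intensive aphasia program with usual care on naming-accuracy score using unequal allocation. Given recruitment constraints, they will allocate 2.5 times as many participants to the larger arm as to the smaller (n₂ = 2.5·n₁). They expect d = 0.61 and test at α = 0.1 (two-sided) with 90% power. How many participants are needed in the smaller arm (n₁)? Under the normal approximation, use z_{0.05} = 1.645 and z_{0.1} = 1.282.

With allocation ratio k = n₂/n₁ = 2.5, Var(x̄₁−x̄₂) = σ²(1/n₁ + 1/(k·n₁)) = σ²·(k+1)/(k·n₁).
So n₁ = (1 + 1/k)·((z_{α/2} + z_β)/d)² = 1.400 × (2.927/0.61)².
n₁ = 1.400 × 23.02 = 32.2.
Round up: n₁ = 33, giving n₂ = ⌈2.5 × 33⌉ = ⌈82.5⌉ = 83.

n₁ = 33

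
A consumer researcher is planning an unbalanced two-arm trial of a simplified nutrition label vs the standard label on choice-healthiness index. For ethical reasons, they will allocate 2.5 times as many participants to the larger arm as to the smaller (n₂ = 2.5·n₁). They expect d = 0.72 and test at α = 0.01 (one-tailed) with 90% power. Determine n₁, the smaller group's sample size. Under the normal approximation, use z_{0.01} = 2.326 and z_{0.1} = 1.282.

With allocation ratio k = n₂/n₁ = 2.5, Var(x̄₁−x̄₂) = σ²(1/n₁ + 1/(k·n₁)) = σ²·(k+1)/(k·n₁).
So n₁ = (1 + 1/k)·((z_{α} + z_β)/d)² = 1.400 × (3.608/0.72)².
n₁ = 1.400 × 25.11 = 35.2.
Round up: n₁ = 36, giving n₂ = 2.5 × 36 = 90.

n₁ = 36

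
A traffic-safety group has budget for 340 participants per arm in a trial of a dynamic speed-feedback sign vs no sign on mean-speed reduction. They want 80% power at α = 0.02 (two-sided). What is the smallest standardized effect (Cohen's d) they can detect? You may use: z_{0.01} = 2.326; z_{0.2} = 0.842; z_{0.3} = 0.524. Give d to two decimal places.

For two independent groups of n = 340 each: d_min = (z_{α/2} + z_β)·√(2/n).
z-sum = 2.326 + 0.842 = 3.168.
d_min = 3.168 × √(2/340) = 3.168 × 0.0767 = 0.243.

d_min ≈ 0.24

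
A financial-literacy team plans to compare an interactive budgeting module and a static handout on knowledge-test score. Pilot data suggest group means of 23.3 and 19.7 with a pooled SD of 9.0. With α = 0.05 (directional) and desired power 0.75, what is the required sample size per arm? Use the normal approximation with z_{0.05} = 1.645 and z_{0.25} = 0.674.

n = 68 per group

Cohen's d = |M₁ − M₂| / SD_pooled = |23.3 − 19.7| / 9.0 = 3.6 / 9.0 = 0.400.
For two independent groups with equal n: n = 2·((z_{α} + z_β) / d)².
z_{α} + z_β = 1.645 + 0.674 = 2.319.
n = 2 × (2.319 / 0.400)² = 2 × 5.797² = 2 × 33.61 = 67.2.
Round up to the next whole participant.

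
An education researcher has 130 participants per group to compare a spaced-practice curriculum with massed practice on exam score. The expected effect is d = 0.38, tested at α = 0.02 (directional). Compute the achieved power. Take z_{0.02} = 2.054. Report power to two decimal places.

For two equal groups, power = Φ(d·√(n/2) − z_{α}).
d·√(n/2) = 0.38 × √(130/2) = 0.38 × 8.062 = 3.064.
z_β = 3.064 − 2.054 = 1.010.
Power = Φ(1.010) = 0.844.

power ≈ 0.84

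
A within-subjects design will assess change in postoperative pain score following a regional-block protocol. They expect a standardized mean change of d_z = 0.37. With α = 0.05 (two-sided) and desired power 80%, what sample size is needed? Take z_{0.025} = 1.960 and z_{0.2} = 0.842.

n = 58 pairs

For a paired (one-sample on differences) test: n = ((z_{α/2} + z_β) / d)².
z_{α/2} + z_β = 1.960 + 0.842 = 2.802.
n = (2.802 / 0.37)² = 7.573² = 57.35.
Round up.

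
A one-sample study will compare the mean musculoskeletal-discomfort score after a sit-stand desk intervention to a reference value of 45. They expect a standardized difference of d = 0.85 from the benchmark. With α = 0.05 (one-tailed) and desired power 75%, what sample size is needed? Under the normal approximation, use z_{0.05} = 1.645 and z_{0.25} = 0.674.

n = 8

For a one-sample test: n = ((z_{α} + z_β) / d)².
z_{α} + z_β = 1.645 + 0.674 = 2.319.
n = (2.319 / 0.85)² = 2.728² = 7.44.
Round up.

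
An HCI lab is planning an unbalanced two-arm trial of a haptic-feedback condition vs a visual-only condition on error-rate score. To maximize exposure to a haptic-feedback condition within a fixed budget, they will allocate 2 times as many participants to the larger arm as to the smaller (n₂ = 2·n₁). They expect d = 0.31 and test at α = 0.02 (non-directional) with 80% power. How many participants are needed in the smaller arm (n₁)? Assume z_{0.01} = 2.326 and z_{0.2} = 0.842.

n₁ = 157

With allocation ratio k = n₂/n₁ = 2, Var(x̄₁−x̄₂) = σ²(1/n₁ + 1/(k·n₁)) = σ²·(k+1)/(k·n₁).
So n₁ = (1 + 1/k)·((z_{α/2} + z_β)/d)² = 1.500 × (3.168/0.31)².
n₁ = 1.500 × 104.44 = 156.7.
Round up: n₁ = 157, giving n₂ = 2 × 157 = 314.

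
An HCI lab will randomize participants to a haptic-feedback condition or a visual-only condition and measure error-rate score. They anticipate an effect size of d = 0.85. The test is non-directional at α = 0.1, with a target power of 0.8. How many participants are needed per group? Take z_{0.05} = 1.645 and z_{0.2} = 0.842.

n = 18 per group

For two independent groups with equal n: n = 2·((z_{α/2} + z_β) / d)².
z_{α/2} + z_β = 1.645 + 0.842 = 2.487.
n = 2 × (2.487 / 0.85)² = 2 × 2.926² = 2 × 8.56 = 17.1.
Round up to the next whole participant.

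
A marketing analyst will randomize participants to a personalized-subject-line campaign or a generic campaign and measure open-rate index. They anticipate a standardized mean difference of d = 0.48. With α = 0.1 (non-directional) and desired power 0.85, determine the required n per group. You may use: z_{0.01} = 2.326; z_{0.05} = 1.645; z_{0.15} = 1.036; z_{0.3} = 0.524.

For two independent groups with equal n: n = 2·((z_{α/2} + z_β) / d)².
z_{α/2} + z_β = 1.645 + 1.036 = 2.681.
n = 2 × (2.681 / 0.48)² = 2 × 5.585² = 2 × 31.20 = 62.4.
Round up to the next whole participant.

n = 63 per group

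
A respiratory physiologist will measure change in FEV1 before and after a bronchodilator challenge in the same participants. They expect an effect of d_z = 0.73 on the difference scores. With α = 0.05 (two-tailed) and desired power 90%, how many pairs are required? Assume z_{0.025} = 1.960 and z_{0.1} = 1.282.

For a paired (one-sample on differences) test: n = ((z_{α/2} + z_β) / d)².
z_{α/2} + z_β = 1.960 + 1.282 = 3.242.
n = (3.242 / 0.73)² = 4.441² = 19.72.
Round up.

n = 20 pairs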